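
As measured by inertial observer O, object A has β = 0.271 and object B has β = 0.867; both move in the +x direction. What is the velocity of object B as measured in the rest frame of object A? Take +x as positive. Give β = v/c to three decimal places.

β = +0.779

β_A = 0.271, β_B = 0.867.
Transform to A's frame with the inverse velocity-addition law: u' = (u − v)/(1 − uv/c²), taking u = β_B and v = β_A.
u' = (0.867 − 0.271) / (1 − (0.271)(0.867)) = 0.5960/0.7650 = 0.7790.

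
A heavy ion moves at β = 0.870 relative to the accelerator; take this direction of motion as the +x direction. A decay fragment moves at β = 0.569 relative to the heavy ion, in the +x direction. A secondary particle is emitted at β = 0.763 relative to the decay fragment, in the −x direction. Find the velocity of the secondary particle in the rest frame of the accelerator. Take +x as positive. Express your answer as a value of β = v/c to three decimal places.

Apply u = (u' + v)/(1 + u'v/c²) successively, working outward toward the accelerator.
Start: velocity of the heavy ion relative to the accelerator = 0.8700c.
Compose with the decay fragment (u' = 0.569 in the heavy ion frame): u_1 = (0.569 + 0.870) / (1 + 0.569·0.870) = 1.4390/1.4950 = 0.9625.
Compose with the secondary particle (u' = -0.763 in the decay fragment frame): u_2 = (-0.763 + 0.963) / (1 + (-0.763)·0.963) = 0.1995/0.2656 = 0.7512.

β = +0.751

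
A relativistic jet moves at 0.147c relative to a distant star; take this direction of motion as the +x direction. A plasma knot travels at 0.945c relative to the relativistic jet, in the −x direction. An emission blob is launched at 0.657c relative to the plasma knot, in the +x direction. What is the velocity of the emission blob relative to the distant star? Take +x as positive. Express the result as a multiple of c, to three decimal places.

-0.690c

Apply u = (u' + v)/(1 + u'v/c²) successively, working outward toward the distant star.
Start: velocity of the relativistic jet relative to the distant star = 0.1470c.
Compose with the plasma knot (u' = -0.945 in the relativistic jet frame): u_1 = (-0.945 + 0.147) / (1 + (-0.945)·0.147) = -0.7980/0.8611 = -0.9267.
Compose with the emission blob (u' = 0.657 in the plasma knot frame): u_2 = (0.657 + (-0.927)) / (1 + 0.657·(-0.927)) = -0.2697/0.3911 = -0.6896.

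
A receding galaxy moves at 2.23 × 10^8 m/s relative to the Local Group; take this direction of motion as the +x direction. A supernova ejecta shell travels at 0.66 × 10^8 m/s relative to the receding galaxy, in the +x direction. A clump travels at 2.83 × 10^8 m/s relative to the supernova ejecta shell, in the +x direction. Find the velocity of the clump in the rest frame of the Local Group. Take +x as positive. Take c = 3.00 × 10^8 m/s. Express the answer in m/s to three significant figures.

2.98 × 10^8 m/s

Apply u = (u' + v)/(1 + u'v/c²) successively, working outward toward the Local Group.
(Dividing each given speed by c = 3.00 × 10^8 m/s to work in units of c.)
Start: velocity of the receding galaxy relative to the Local Group = 0.7433c.
Compose with the supernova ejecta shell (u' = 0.220 in the receding galaxy frame): u_1 = (0.220 + 0.743) / (1 + 0.220·0.743) = 0.9633/1.1635 = 0.8279.
Compose with the clump (u' = 0.943 in the supernova ejecta shell frame): u_2 = (0.943 + 0.828) / (1 + 0.943·0.828) = 1.7713/1.7810 = 0.9945.
So u = 0.9945 × 3.00 × 10^8 m/s.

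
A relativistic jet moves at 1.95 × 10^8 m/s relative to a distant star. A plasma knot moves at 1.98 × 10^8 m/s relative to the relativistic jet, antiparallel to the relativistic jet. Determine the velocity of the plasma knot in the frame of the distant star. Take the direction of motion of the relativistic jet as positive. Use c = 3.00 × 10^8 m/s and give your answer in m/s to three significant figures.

In units of c (dividing by 3.00 × 10^8 m/s): v = 0.650, u' = -0.660.
u = (u' + v)/(1 + u'v/c²):
u = (-0.660 + 0.650) / (1 + (-0.660)·0.650) = -0.0100/0.5710 = -0.0175
(Galilean addition would give -0.010c.)
Converting back: u = -0.0175 × 3.00 × 10^8 m/s.

-5.25 × 10^6 m/s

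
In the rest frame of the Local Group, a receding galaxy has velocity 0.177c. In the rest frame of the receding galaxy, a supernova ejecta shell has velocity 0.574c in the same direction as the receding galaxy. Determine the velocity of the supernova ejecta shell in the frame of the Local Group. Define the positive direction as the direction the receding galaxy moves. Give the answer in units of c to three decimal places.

0.682c

With v = 0.177 and u' = 0.574 (in units of c),
u = (u' + v)/(1 + u'v/c²):
u = (0.574 + 0.177) / (1 + 0.574·0.177) = 0.7510/1.1016 = 0.6817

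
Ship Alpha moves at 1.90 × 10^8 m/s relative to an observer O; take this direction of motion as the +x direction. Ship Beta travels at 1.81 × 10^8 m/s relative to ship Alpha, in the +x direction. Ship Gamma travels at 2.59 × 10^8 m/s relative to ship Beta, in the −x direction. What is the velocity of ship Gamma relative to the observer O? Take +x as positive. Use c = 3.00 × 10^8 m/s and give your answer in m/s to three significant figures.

Apply u = (u' + v)/(1 + u'v/c²) successively, working outward toward the observer O.
(Dividing each given speed by c = 3.00 × 10^8 m/s to work in units of c.)
Start: velocity of ship Alpha relative to the observer O = 0.6333c.
Compose with ship Beta (u' = 0.603 in ship Alpha frame): u_1 = (0.603 + 0.633) / (1 + 0.603·0.633) = 1.2367/1.3821 = 0.8948.
Compose with ship Gamma (u' = -0.863 in ship Beta frame): u_2 = (-0.863 + 0.895) / (1 + (-0.863)·0.895) = 0.0314/0.2275 = 0.1382.
So u = 0.1382 × 3.00 × 10^8 m/s.

+4.14 × 10^7 m/s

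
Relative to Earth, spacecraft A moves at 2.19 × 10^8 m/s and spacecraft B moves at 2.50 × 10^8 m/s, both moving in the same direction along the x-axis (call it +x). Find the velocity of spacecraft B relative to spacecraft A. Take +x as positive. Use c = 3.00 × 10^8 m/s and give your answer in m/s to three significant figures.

+7.91 × 10^7 m/s

β_A = 0.730, β_B = 0.833 (dividing each by c = 3.00 × 10^8 m/s).
Transform to A's frame with the inverse velocity-addition law: u' = (u − v)/(1 − uv/c²), taking u = β_B and v = β_A.
u' = (0.833 − 0.730) / (1 − (0.730)(0.833)) = 0.1033/0.3917 = 0.2638.
u' = 0.2638 × 3.00 × 10^8 m/s.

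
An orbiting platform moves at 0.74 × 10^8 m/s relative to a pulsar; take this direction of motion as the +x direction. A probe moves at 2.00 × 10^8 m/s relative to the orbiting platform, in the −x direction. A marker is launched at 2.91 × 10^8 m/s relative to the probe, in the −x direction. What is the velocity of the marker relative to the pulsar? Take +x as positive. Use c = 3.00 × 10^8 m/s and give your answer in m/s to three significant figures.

-2.97 × 10^8 m/s

Apply u = (u' + v)/(1 + u'v/c²) successively, working outward toward the pulsar.
(Dividing each given speed by c = 3.00 × 10^8 m/s to work in units of c.)
Start: velocity of the orbiting platform relative to the pulsar = 0.2467c.
Compose with the probe (u' = -0.667 in the orbiting platform frame): u_1 = (-0.667 + 0.247) / (1 + (-0.667)·0.247) = -0.4200/0.8356 = -0.5027.
Compose with the marker (u' = -0.970 in the probe frame): u_2 = (-0.970 + (-0.503)) / (1 + (-0.970)·(-0.503)) = -1.4727/1.4876 = -0.9900.
So u = -0.9900 × 3.00 × 10^8 m/s.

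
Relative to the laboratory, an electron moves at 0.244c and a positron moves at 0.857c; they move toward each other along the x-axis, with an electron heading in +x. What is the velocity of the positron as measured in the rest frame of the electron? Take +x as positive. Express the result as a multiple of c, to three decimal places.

β_A = 0.244, β_B = -0.857.
Transform to A's frame with the inverse velocity-addition law: u' = (u − v)/(1 − uv/c²), taking u = β_B and v = β_A.
u' = (-0.857 − 0.244) / (1 − (0.244)(-0.857)) = -1.1010/1.2091 = -0.9106.

-0.911c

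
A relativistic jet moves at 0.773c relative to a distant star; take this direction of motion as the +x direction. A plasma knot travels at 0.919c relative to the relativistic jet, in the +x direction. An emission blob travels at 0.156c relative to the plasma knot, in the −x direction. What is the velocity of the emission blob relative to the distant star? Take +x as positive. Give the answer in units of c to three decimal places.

Apply u = (u' + v)/(1 + u'v/c²) successively, working outward toward the distant star.
Start: velocity of the relativistic jet relative to the distant star = 0.7730c.
Compose with the plasma knot (u' = 0.919 in the relativistic jet frame): u_1 = (0.919 + 0.773) / (1 + 0.919·0.773) = 1.6920/1.7104 = 0.9892.
Compose with the emission blob (u' = -0.156 in the plasma knot frame): u_2 = (-0.156 + 0.989) / (1 + (-0.156)·0.989) = 0.8332/0.8457 = 0.9853.

+0.985c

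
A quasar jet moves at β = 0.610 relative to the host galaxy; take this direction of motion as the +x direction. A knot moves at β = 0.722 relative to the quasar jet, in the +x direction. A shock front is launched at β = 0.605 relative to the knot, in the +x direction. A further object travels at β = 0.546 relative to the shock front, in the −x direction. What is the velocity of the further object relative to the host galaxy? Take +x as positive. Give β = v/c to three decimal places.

β = +0.937

Apply u = (u' + v)/(1 + u'v/c²) successively, working outward toward the host galaxy.
Start: velocity of the quasar jet relative to the host galaxy = 0.6100c.
Compose with the knot (u' = 0.722 in the quasar jet frame): u_1 = (0.722 + 0.610) / (1 + 0.722·0.610) = 1.3320/1.4404 = 0.9247.
Compose with the shock front (u' = 0.605 in the knot frame): u_2 = (0.605 + 0.925) / (1 + 0.605·0.925) = 1.5297/1.5595 = 0.9809.
Compose with the further object (u' = -0.546 in the shock front frame): u_3 = (-0.546 + 0.981) / (1 + (-0.546)·0.981) = 0.4349/0.4644 = 0.9365.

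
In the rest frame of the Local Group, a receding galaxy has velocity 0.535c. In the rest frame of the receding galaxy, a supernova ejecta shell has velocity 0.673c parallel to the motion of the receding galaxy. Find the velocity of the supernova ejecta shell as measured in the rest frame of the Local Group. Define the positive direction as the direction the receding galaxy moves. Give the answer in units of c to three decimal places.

With v = 0.535 and u' = 0.673 (in units of c),
u = (u' + v)/(1 + u'v/c²):
u = (0.673 + 0.535) / (1 + 0.673·0.535) = 1.2080/1.3601 = 0.8882
(Galilean addition would give +1.208c, exceeding c.)

0.888c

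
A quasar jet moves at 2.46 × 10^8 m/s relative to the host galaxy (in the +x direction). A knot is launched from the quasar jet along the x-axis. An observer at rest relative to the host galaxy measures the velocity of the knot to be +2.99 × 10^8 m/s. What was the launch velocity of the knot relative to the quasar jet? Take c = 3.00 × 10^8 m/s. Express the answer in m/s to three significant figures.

+2.90 × 10^8 m/s

v = 0.820c, u = 0.997c.
Invert the composition law: u' = (u − v)/(1 − uv/c²).
u' = (0.997 − 0.820) / (1 − (0.997)(0.820)) = 0.1767/0.1827 = 0.9668.
u' = 0.9668 × 3.00 × 10^8 m/s.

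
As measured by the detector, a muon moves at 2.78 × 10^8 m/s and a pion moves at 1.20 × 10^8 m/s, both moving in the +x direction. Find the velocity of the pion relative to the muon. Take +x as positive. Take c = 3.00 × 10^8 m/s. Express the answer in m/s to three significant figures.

-2.51 × 10^8 m/s

β_A = 0.927, β_B = 0.400 (dividing each by c = 3.00 × 10^8 m/s).
Transform to A's frame with the inverse velocity-addition law: u' = (u − v)/(1 − uv/c²), taking u = β_B and v = β_A.
u' = (0.400 − 0.927) / (1 − (0.927)(0.400)) = -0.5267/0.6293 = -0.8369.
u' = -0.8369 × 3.00 × 10^8 m/s.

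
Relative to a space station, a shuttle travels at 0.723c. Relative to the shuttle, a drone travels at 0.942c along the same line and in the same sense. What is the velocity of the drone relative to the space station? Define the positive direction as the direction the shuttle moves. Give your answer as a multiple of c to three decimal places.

With v = 0.723 and u' = 0.942 (in units of c),
u = (u' + v)/(1 + u'v/c²):
u = (0.942 + 0.723) / (1 + 0.942·0.723) = 1.6650/1.6811 = 0.9904
(Galilean addition would give +1.665c, exceeding c.)

0.990c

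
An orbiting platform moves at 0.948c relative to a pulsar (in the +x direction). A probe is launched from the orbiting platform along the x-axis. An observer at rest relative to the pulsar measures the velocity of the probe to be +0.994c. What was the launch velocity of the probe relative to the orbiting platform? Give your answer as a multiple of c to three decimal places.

+0.797c

Invert the composition law: u' = (u − v)/(1 − uv/c²).
u' = (0.994 − 0.948) / (1 − (0.994)(0.948)) = 0.0460/0.0577 = 0.7974.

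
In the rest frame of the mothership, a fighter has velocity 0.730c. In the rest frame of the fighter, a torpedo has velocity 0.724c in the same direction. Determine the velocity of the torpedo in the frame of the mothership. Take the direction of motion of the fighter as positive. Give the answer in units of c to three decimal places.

0.951c

With v = 0.730 and u' = 0.724 (in units of c),
u = (u' + v)/(1 + u'v/c²):
u = (0.724 + 0.730) / (1 + 0.724·0.730) = 1.4540/1.5285 = 0.9512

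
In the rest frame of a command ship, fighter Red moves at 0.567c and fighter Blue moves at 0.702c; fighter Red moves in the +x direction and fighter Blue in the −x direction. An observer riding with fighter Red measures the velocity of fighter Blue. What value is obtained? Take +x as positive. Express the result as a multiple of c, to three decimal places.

β_A = 0.567, β_B = -0.702.
Transform to A's frame with the inverse velocity-addition law: u' = (u − v)/(1 − uv/c²), taking u = β_B and v = β_A.
u' = (-0.702 − 0.567) / (1 − (0.567)(-0.702)) = -1.2690/1.3980 = -0.9077.

-0.908c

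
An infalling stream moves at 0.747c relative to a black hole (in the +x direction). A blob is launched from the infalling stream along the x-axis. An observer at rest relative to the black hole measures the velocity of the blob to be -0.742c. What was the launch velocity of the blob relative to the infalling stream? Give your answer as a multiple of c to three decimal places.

-0.958c

Invert the composition law: u' = (u − v)/(1 − uv/c²).
u' = (-0.742 − 0.747) / (1 − (-0.742)(0.747)) = -1.4890/1.5543 = -0.9580.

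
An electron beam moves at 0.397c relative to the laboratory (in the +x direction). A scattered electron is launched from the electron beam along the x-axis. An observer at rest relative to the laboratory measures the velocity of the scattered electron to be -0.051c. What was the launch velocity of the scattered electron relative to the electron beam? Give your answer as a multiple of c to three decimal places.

Invert the composition law: u' = (u − v)/(1 − uv/c²).
u' = (-0.051 − 0.397) / (1 − (-0.051)(0.397)) = -0.4480/1.0202 = -0.4391.

-0.439c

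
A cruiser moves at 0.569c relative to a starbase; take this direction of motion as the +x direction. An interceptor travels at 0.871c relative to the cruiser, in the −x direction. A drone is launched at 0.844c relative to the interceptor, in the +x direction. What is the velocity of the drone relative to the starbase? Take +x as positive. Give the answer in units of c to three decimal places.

Apply u = (u' + v)/(1 + u'v/c²) successively, working outward toward the starbase.
Start: velocity of the cruiser relative to the starbase = 0.5690c.
Compose with the interceptor (u' = -0.871 in the cruiser frame): u_1 = (-0.871 + 0.569) / (1 + (-0.871)·0.569) = -0.3020/0.5044 = -0.5987.
Compose with the drone (u' = 0.844 in the interceptor frame): u_2 = (0.844 + (-0.599)) / (1 + 0.844·(-0.599)) = 0.2453/0.4947 = 0.4958.

+0.496c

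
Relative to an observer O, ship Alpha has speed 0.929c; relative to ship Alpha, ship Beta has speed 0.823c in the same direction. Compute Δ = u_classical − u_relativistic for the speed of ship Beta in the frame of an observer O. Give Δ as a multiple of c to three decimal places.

Galilean: u_cl = 0.823 + 0.929 = 1.7520.
Relativistic: u_rel = (0.823 + 0.929) / (1 + 0.823·0.929) = 1.7520/1.7646 = 0.9929.
Δ = 1.7520 − 0.9929 = 0.7591.
(The classical prediction exceeds c; the relativistic result does not.)

Δ = 0.759c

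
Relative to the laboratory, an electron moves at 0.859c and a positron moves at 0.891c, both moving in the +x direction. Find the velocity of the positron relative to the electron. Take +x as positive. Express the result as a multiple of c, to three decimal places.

+0.136c

β_A = 0.859, β_B = 0.891.
Transform to A's frame with the inverse velocity-addition law: u' = (u − v)/(1 − uv/c²), taking u = β_B and v = β_A.
u' = (0.891 − 0.859) / (1 − (0.859)(0.891)) = 0.0320/0.2346 = 0.1364.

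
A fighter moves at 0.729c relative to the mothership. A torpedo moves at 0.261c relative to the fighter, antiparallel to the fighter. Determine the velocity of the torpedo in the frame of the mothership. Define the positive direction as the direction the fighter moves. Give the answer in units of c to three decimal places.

With v = 0.729 and u' = -0.261 (in units of c),
u = (u' + v)/(1 + u'v/c²):
u = (-0.261 + 0.729) / (1 + (-0.261)·0.729) = 0.4680/0.8097 = 0.5780

+0.578c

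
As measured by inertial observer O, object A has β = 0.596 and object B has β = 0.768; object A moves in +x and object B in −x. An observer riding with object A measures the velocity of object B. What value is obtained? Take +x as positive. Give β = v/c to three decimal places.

β_A = 0.596, β_B = -0.768.
Transform to A's frame with the inverse velocity-addition law: u' = (u − v)/(1 − uv/c²), taking u = β_B and v = β_A.
u' = (-0.768 − 0.596) / (1 − (0.596)(-0.768)) = -1.3640/1.4577 = -0.9357.

β = -0.936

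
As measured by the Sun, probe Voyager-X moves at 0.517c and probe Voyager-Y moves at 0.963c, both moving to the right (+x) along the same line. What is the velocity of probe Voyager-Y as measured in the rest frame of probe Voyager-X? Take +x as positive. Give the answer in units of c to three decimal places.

+0.888c

β_A = 0.517, β_B = 0.963.
Transform to A's frame with the inverse velocity-addition law: u' = (u − v)/(1 − uv/c²), taking u = β_B and v = β_A.
u' = (0.963 − 0.517) / (1 − (0.517)(0.963)) = 0.4460/0.5021 = 0.8882.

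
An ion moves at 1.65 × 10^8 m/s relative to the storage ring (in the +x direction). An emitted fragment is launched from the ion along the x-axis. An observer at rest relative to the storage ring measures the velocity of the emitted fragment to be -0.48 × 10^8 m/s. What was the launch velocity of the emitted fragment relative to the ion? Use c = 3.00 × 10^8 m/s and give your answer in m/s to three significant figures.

-1.96 × 10^8 m/s

v = 0.550c, u = -0.160c.
Invert the composition law: u' = (u − v)/(1 − uv/c²).
u' = (-0.160 − 0.550) / (1 − (-0.160)(0.550)) = -0.7100/1.0880 = -0.6526.
u' = -0.6526 × 3.00 × 10^8 m/s.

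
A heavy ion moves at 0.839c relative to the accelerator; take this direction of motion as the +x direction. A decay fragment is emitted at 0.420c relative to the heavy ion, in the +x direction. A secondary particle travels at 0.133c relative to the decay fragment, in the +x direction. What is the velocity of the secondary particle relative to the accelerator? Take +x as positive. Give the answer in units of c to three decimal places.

0.947c

Apply u = (u' + v)/(1 + u'v/c²) successively, working outward toward the accelerator.
Start: velocity of the heavy ion relative to the accelerator = 0.8390c.
Compose with the decay fragment (u' = 0.420 in the heavy ion frame): u_1 = (0.420 + 0.839) / (1 + 0.420·0.839) = 1.2590/1.3524 = 0.9310.
Compose with the secondary particle (u' = 0.133 in the decay fragment frame): u_2 = (0.133 + 0.931) / (1 + 0.133·0.931) = 1.0640/1.1238 = 0.9467.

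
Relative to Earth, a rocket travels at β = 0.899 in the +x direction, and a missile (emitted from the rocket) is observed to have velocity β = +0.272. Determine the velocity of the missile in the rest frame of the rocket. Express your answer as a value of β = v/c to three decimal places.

Invert the composition law: u' = (u − v)/(1 − uv/c²).
u' = (0.272 − 0.899) / (1 − (0.272)(0.899)) = -0.6270/0.7555 = -0.8299.

β = -0.830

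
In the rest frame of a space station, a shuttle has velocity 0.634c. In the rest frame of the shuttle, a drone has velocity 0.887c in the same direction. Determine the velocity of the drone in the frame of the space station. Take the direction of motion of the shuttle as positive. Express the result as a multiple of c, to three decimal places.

0.974c

With v = 0.634 and u' = 0.887 (in units of c),
u = (u' + v)/(1 + u'v/c²):
u = (0.887 + 0.634) / (1 + 0.887·0.634) = 1.5210/1.5624 = 0.9735
(Galilean addition would give +1.521c, exceeding c.)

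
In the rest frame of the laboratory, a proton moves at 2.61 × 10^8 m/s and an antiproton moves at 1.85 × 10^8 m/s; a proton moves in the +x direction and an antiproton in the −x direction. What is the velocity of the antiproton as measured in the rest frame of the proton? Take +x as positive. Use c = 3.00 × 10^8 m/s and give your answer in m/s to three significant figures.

β_A = 0.870, β_B = -0.617 (dividing each by c = 3.00 × 10^8 m/s).
Transform to A's frame with the inverse velocity-addition law: u' = (u − v)/(1 − uv/c²), taking u = β_B and v = β_A.
u' = (-0.617 − 0.870) / (1 − (0.870)(-0.617)) = -1.4867/1.5365 = -0.9676.
u' = -0.9676 × 3.00 × 10^8 m/s.

-2.90 × 10^8 m/s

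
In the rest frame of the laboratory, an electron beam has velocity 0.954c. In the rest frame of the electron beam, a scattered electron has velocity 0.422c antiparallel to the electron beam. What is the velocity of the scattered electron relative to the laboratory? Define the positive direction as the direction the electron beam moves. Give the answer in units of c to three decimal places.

With v = 0.954 and u' = -0.422 (in units of c),
u = (u' + v)/(1 + u'v/c²):
u = (-0.422 + 0.954) / (1 + (-0.422)·0.954) = 0.5320/0.5974 = 0.8905
(Galilean addition would give +0.532c.)

+0.891c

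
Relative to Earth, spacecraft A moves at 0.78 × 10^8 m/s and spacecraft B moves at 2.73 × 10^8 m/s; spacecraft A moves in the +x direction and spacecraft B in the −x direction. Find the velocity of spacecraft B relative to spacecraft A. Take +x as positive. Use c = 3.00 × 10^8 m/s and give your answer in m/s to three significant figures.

-2.84 × 10^8 m/s

β_A = 0.260, β_B = -0.910 (dividing each by c = 3.00 × 10^8 m/s).
Transform to A's frame with the inverse velocity-addition law: u' = (u − v)/(1 − uv/c²), taking u = β_B and v = β_A.
u' = (-0.910 − 0.260) / (1 − (0.260)(-0.910)) = -1.1700/1.2366 = -0.9461.
u' = -0.9461 × 3.00 × 10^8 m/s.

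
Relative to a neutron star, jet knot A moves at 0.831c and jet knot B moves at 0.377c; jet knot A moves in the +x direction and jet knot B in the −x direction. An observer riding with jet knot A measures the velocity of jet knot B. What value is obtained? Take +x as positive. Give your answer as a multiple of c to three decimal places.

β_A = 0.831, β_B = -0.377.
Transform to A's frame with the inverse velocity-addition law: u' = (u − v)/(1 − uv/c²), taking u = β_B and v = β_A.
u' = (-0.377 − 0.831) / (1 − (0.831)(-0.377)) = -1.2080/1.3133 = -0.9198.

-0.920c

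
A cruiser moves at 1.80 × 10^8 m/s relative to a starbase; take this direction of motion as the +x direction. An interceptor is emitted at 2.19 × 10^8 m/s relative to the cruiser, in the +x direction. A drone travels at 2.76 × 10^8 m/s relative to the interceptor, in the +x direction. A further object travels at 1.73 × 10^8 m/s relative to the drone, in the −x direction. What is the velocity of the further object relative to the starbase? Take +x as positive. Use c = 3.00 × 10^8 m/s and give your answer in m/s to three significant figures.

Apply u = (u' + v)/(1 + u'v/c²) successively, working outward toward the starbase.
(Dividing each given speed by c = 3.00 × 10^8 m/s to work in units of c.)
Start: velocity of the cruiser relative to the starbase = 0.6000c.
Compose with the interceptor (u' = 0.730 in the cruiser frame): u_1 = (0.730 + 0.600) / (1 + 0.730·0.600) = 1.3300/1.4380 = 0.9249.
Compose with the drone (u' = 0.920 in the interceptor frame): u_2 = (0.920 + 0.925) / (1 + 0.920·0.925) = 1.8449/1.8509 = 0.9968.
Compose with the further object (u' = -0.577 in the drone frame): u_3 = (-0.577 + 0.997) / (1 + (-0.577)·0.997) = 0.4201/0.4252 = 0.9880.
So u = 0.9880 × 3.00 × 10^8 m/s.

+2.96 × 10^8 m/s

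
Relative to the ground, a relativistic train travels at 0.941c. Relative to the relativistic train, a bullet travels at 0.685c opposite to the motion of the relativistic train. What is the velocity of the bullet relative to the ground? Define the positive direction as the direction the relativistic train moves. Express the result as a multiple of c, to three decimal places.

With v = 0.941 and u' = -0.685 (in units of c),
u = (u' + v)/(1 + u'v/c²):
u = (-0.685 + 0.941) / (1 + (-0.685)·0.941) = 0.2560/0.3554 = 0.7203

+0.720c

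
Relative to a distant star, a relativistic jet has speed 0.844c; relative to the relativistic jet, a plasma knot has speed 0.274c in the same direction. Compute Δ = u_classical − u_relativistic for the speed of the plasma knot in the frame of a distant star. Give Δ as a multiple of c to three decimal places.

Galilean: u_cl = 0.274 + 0.844 = 1.1180.
Relativistic: u_rel = (0.274 + 0.844) / (1 + 0.274·0.844) = 1.1180/1.2313 = 0.9080.
Δ = 1.1180 − 0.9080 = 0.2100.
(The classical prediction exceeds c; the relativistic result does not.)

Δ = 0.210c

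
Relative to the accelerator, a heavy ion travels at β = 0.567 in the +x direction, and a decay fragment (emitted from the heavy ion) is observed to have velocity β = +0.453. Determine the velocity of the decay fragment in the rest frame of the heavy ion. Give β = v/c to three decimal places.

Invert the composition law: u' = (u − v)/(1 − uv/c²).
u' = (0.453 − 0.567) / (1 − (0.453)(0.567)) = -0.1140/0.7431 = -0.1534.

β = -0.153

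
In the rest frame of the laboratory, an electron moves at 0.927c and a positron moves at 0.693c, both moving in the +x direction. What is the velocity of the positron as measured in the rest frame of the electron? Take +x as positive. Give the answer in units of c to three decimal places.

-0.654c

β_A = 0.927, β_B = 0.693.
Transform to A's frame with the inverse velocity-addition law: u' = (u − v)/(1 − uv/c²), taking u = β_B and v = β_A.
u' = (0.693 − 0.927) / (1 − (0.927)(0.693)) = -0.2340/0.3576 = -0.6544.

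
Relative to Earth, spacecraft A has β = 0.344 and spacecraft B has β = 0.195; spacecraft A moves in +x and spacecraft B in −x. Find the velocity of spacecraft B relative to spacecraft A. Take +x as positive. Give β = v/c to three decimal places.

β_A = 0.344, β_B = -0.195.
Transform to A's frame with the inverse velocity-addition law: u' = (u − v)/(1 − uv/c²), taking u = β_B and v = β_A.
u' = (-0.195 − 0.344) / (1 − (0.344)(-0.195)) = -0.5390/1.0671 = -0.5051.

β = -0.505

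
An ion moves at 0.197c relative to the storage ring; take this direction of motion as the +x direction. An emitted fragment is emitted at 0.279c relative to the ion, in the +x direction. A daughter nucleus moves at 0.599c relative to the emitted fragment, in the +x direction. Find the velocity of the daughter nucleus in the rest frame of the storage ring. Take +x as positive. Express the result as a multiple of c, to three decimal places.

Apply u = (u' + v)/(1 + u'v/c²) successively, working outward toward the storage ring.
Start: velocity of the ion relative to the storage ring = 0.1970c.
Compose with the emitted fragment (u' = 0.279 in the ion frame): u_1 = (0.279 + 0.197) / (1 + 0.279·0.197) = 0.4760/1.0550 = 0.4512.
Compose with the daughter nucleus (u' = 0.599 in the emitted fragment frame): u_2 = (0.599 + 0.451) / (1 + 0.599·0.451) = 1.0502/1.2703 = 0.8268.

0.827c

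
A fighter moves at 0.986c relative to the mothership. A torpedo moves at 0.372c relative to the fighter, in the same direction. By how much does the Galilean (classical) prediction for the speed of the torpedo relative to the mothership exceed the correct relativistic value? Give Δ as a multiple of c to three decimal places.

Δ = 0.364c

Galilean: u_cl = 0.372 + 0.986 = 1.3580.
Relativistic: u_rel = (0.372 + 0.986) / (1 + 0.372·0.986) = 1.3580/1.3668 = 0.9936.
Δ = 1.3580 − 0.9936 = 0.3644.
(The classical prediction exceeds c; the relativistic result does not.)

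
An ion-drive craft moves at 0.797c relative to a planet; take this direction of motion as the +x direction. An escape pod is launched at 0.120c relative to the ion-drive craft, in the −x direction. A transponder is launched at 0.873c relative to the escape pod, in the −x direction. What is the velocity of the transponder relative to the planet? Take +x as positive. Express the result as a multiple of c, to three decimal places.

Apply u = (u' + v)/(1 + u'v/c²) successively, working outward toward the planet.
Start: velocity of the ion-drive craft relative to the planet = 0.7970c.
Compose with the escape pod (u' = -0.120 in the ion-drive craft frame): u_1 = (-0.120 + 0.797) / (1 + (-0.120)·0.797) = 0.6770/0.9044 = 0.7486.
Compose with the transponder (u' = -0.873 in the escape pod frame): u_2 = (-0.873 + 0.749) / (1 + (-0.873)·0.749) = -0.1244/0.3465 = -0.3591.

-0.359c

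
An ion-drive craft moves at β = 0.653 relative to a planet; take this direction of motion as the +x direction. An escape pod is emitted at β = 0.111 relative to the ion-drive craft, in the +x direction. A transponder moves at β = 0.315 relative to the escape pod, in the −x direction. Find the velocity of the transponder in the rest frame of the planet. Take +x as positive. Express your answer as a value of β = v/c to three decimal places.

Apply u = (u' + v)/(1 + u'v/c²) successively, working outward toward the planet.
Start: velocity of the ion-drive craft relative to the planet = 0.6530c.
Compose with the escape pod (u' = 0.111 in the ion-drive craft frame): u_1 = (0.111 + 0.653) / (1 + 0.111·0.653) = 0.7640/1.0725 = 0.7124.
Compose with the transponder (u' = -0.315 in the escape pod frame): u_2 = (-0.315 + 0.712) / (1 + (-0.315)·0.712) = 0.3974/0.7756 = 0.5123.

β = +0.512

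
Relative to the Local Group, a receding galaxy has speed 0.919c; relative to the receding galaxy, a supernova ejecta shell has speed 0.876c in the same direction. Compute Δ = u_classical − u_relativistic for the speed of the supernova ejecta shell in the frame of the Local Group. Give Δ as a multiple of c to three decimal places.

Galilean: u_cl = 0.876 + 0.919 = 1.7950.
Relativistic: u_rel = (0.876 + 0.919) / (1 + 0.876·0.919) = 1.7950/1.8050 = 0.9944.
Δ = 1.7950 − 0.9944 = 0.8006.
(The classical prediction exceeds c; the relativistic result does not.)

Δ = 0.801c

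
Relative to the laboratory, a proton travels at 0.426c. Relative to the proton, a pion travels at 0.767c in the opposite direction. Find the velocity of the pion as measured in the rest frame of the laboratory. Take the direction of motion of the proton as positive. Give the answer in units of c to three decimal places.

With v = 0.426 and u' = -0.767 (in units of c),
u = (u' + v)/(1 + u'v/c²):
u = (-0.767 + 0.426) / (1 + (-0.767)·0.426) = -0.3410/0.6733 = -0.5065
(Galilean addition would give -0.341c.)

-0.506c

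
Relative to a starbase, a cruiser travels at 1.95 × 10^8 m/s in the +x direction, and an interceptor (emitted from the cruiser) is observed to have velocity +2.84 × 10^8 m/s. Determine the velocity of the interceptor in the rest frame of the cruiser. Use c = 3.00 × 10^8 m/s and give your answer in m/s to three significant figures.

v = 0.650c, u = 0.947c.
Invert the composition law: u' = (u − v)/(1 − uv/c²).
u' = (0.947 − 0.650) / (1 − (0.947)(0.650)) = 0.2967/0.3847 = 0.7712.
u' = 0.7712 × 3.00 × 10^8 m/s.

+2.31 × 10^8 m/s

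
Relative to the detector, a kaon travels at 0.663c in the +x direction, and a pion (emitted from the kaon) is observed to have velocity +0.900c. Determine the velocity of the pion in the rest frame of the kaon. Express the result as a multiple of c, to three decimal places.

Invert the composition law: u' = (u − v)/(1 − uv/c²).
u' = (0.900 − 0.663) / (1 − (0.900)(0.663)) = 0.2370/0.4033 = 0.5877.

+0.588c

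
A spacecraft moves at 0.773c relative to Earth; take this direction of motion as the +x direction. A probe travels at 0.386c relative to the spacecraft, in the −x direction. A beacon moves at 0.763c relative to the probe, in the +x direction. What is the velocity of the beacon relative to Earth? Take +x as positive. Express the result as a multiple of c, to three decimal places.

Apply u = (u' + v)/(1 + u'v/c²) successively, working outward toward Earth.
Start: velocity of the spacecraft relative to Earth = 0.7730c.
Compose with the probe (u' = -0.386 in the spacecraft frame): u_1 = (-0.386 + 0.773) / (1 + (-0.386)·0.773) = 0.3870/0.7016 = 0.5516.
Compose with the beacon (u' = 0.763 in the probe frame): u_2 = (0.763 + 0.552) / (1 + 0.763·0.552) = 1.3146/1.4209 = 0.9252.

+0.925c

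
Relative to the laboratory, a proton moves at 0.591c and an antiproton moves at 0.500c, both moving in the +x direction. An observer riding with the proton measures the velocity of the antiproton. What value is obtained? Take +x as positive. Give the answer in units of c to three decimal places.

β_A = 0.591, β_B = 0.500.
Transform to A's frame with the inverse velocity-addition law: u' = (u − v)/(1 − uv/c²), taking u = β_B and v = β_A.
u' = (0.500 − 0.591) / (1 − (0.591)(0.500)) = -0.0910/0.7045 = -0.1292.

-0.129c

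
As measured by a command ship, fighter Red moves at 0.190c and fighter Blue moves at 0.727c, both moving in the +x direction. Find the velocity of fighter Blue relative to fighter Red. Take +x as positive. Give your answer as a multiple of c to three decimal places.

β_A = 0.190, β_B = 0.727.
Transform to A's frame with the inverse velocity-addition law: u' = (u − v)/(1 − uv/c²), taking u = β_B and v = β_A.
u' = (0.727 − 0.190) / (1 − (0.190)(0.727)) = 0.5370/0.8619 = 0.6231.

+0.623c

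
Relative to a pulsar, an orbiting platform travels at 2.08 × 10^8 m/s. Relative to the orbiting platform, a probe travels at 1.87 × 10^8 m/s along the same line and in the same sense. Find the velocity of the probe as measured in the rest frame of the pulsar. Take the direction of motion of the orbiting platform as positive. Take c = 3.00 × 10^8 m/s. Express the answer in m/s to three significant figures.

2.76 × 10^8 m/s

In units of c (dividing by 3.00 × 10^8 m/s): v = 0.693, u' = 0.623.
u = (u' + v)/(1 + u'v/c²):
u = (0.623 + 0.693) / (1 + 0.623·0.693) = 1.3167/1.4322 = 0.9193
Converting back: u = 0.9193 × 3.00 × 10^8 m/s.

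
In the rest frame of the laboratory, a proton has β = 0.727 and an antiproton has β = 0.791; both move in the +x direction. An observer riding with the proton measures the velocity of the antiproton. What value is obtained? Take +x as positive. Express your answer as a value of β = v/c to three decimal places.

β_A = 0.727, β_B = 0.791.
Transform to A's frame with the inverse velocity-addition law: u' = (u − v)/(1 − uv/c²), taking u = β_B and v = β_A.
u' = (0.791 − 0.727) / (1 − (0.727)(0.791)) = 0.0640/0.4249 = 0.1506.

β = +0.151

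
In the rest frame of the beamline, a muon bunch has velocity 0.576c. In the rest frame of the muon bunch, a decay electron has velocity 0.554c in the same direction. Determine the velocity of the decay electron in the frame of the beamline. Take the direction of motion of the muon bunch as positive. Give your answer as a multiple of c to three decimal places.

With v = 0.576 and u' = 0.554 (in units of c),
u = (u' + v)/(1 + u'v/c²):
u = (0.554 + 0.576) / (1 + 0.554·0.576) = 1.1300/1.3191 = 0.8566

0.857c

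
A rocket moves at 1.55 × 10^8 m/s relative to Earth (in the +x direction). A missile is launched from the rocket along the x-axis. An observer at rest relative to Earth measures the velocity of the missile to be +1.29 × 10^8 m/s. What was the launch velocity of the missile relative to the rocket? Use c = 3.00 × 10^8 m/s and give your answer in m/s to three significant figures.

v = 0.517c, u = 0.430c.
Invert the composition law: u' = (u − v)/(1 − uv/c²).
u' = (0.430 − 0.517) / (1 − (0.430)(0.517)) = -0.0867/0.7778 = -0.1114.
u' = -0.1114 × 3.00 × 10^8 m/s.

-3.34 × 10^7 m/s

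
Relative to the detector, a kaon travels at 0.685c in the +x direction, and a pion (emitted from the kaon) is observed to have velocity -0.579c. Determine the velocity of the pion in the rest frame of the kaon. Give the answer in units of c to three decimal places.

Invert the composition law: u' = (u − v)/(1 − uv/c²).
u' = (-0.579 − 0.685) / (1 − (-0.579)(0.685)) = -1.2640/1.3966 = -0.9050.

-0.905c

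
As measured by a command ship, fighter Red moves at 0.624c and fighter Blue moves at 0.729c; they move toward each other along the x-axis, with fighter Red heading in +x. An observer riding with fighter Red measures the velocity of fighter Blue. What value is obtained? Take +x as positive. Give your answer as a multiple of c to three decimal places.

-0.930c

β_A = 0.624, β_B = -0.729.
Transform to A's frame with the inverse velocity-addition law: u' = (u − v)/(1 − uv/c²), taking u = β_B and v = β_A.
u' = (-0.729 − 0.624) / (1 − (0.624)(-0.729)) = -1.3530/1.4549 = -0.9300.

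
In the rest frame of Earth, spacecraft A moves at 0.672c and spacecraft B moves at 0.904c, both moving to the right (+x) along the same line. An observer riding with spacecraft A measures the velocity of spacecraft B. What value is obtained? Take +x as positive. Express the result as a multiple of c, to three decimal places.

β_A = 0.672, β_B = 0.904.
Transform to A's frame with the inverse velocity-addition law: u' = (u − v)/(1 − uv/c²), taking u = β_B and v = β_A.
u' = (0.904 − 0.672) / (1 − (0.672)(0.904)) = 0.2320/0.3925 = 0.5911.

+0.591c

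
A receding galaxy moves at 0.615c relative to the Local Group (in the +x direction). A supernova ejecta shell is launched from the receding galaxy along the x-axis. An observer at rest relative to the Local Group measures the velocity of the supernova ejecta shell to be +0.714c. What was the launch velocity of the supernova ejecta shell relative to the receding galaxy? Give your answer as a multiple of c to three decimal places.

Invert the composition law: u' = (u − v)/(1 − uv/c²).
u' = (0.714 − 0.615) / (1 − (0.714)(0.615)) = 0.0990/0.5609 = 0.1765.

+0.177c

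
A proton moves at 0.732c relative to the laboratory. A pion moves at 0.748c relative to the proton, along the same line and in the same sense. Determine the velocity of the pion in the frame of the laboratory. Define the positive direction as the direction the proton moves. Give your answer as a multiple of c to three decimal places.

With v = 0.732 and u' = 0.748 (in units of c),
u = (u' + v)/(1 + u'v/c²):
u = (0.748 + 0.732) / (1 + 0.748·0.732) = 1.4800/1.5475 = 0.9564

0.956c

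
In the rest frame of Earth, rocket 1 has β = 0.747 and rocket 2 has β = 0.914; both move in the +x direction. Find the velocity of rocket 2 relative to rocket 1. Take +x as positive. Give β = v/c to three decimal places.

β_A = 0.747, β_B = 0.914.
Transform to A's frame with the inverse velocity-addition law: u' = (u − v)/(1 − uv/c²), taking u = β_B and v = β_A.
u' = (0.914 − 0.747) / (1 − (0.747)(0.914)) = 0.1670/0.3172 = 0.5264.

β = +0.526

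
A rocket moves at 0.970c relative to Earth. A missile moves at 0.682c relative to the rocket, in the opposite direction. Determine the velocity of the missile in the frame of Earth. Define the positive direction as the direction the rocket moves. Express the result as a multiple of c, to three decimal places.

+0.851c

With v = 0.970 and u' = -0.682 (in units of c),
u = (u' + v)/(1 + u'v/c²):
u = (-0.682 + 0.970) / (1 + (-0.682)·0.970) = 0.2880/0.3385 = 0.8509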